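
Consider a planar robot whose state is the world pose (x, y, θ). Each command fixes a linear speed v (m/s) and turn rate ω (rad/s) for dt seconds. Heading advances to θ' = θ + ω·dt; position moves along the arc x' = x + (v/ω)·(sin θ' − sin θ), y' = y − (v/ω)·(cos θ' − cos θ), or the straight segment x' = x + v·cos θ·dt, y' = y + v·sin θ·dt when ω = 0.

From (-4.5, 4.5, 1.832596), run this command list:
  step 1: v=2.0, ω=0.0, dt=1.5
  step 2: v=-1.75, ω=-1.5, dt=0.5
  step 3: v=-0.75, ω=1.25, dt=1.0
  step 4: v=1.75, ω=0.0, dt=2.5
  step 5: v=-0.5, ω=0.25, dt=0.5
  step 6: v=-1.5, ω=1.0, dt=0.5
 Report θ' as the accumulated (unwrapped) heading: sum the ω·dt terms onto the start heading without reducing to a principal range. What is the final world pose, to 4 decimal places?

step 1: θ'=1.8326 (straight) → pose (-5.2765, 7.3978, 1.8326)
step 2: θ'=1.0826 (R=1.1667) → pose (-5.3730, 6.5486, 1.0826)
step 3: θ'=2.3326 (R=-0.6000) → pose (-5.2772, 5.8531, 2.3326)
step 4: θ'=2.3326 (straight) → pose (-8.2970, 9.0188, 2.3326)
step 5: θ'=2.4576 (R=-2.0000) → pose (-8.1136, 8.8491, 2.4576)
step 6: θ'=2.9576 (R=-1.5000) → pose (-7.4402, 8.5370, 2.9576)

(-7.4402, 8.5370, 2.9576)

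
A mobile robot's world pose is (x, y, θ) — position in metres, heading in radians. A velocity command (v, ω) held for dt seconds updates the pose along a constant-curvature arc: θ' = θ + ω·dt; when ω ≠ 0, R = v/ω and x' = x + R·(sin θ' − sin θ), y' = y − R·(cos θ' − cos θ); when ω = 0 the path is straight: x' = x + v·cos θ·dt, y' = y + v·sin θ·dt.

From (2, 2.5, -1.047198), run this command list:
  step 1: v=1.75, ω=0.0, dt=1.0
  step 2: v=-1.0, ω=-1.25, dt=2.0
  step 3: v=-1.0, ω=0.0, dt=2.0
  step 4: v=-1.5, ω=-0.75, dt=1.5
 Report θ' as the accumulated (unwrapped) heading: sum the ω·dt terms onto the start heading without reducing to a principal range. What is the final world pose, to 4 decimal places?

step 1: θ'=-1.0472 (straight) → pose (2.8750, 0.9845, -1.0472)
step 2: θ'=-3.5472 (R=0.8000) → pose (3.8835, 2.1195, -3.5472)
step 3: θ'=-3.5472 (straight) → pose (5.7212, 1.3304, -3.5472)
step 4: θ'=-4.6722 (R=2.0000) → pose (6.9304, -0.4270, -4.6722)

(6.9304, -0.4270, -4.6722)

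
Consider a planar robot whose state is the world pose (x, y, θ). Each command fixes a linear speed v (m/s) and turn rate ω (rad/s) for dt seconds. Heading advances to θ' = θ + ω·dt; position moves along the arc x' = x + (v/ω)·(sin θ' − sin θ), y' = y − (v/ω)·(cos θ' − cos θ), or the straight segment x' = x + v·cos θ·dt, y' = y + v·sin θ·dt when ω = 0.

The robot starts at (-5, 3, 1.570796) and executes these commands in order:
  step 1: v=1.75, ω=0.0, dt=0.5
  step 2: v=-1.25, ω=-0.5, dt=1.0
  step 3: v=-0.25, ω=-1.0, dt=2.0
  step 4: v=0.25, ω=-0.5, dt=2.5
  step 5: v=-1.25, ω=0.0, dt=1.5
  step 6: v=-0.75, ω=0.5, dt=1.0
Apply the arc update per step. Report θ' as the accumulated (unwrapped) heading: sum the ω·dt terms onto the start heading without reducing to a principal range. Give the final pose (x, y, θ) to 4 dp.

step 1: θ'=1.5708 (straight) → pose (-5.0000, 3.8750, 1.5708)
step 2: θ'=1.0708 (R=2.5000) → pose (-5.3060, 2.6764, 1.0708)
step 3: θ'=-0.9292 (R=0.2500) → pose (-5.7257, 2.6467, -0.9292)
step 4: θ'=-2.1792 (R=-0.5000) → pose (-5.7160, 2.0617, -2.1792)
step 5: θ'=-2.1792 (straight) → pose (-4.6443, 3.6002, -2.1792)
step 6: θ'=-1.6792 (R=-1.5000) → pose (-4.3840, 4.2953, -1.6792)

(-4.3840, 4.2953, -1.6792)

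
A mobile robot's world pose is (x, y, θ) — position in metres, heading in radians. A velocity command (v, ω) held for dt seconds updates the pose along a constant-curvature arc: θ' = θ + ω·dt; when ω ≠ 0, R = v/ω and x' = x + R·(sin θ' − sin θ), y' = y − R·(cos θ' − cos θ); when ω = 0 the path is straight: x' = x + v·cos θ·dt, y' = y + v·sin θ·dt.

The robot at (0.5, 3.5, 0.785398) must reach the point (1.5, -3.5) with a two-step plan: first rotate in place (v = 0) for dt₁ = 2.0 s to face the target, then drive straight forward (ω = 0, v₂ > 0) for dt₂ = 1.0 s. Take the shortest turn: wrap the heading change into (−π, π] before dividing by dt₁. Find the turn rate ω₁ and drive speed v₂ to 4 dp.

ω₁ = -1.1071, v₂ = 7.0711

heading to target = atan2(-3.5−3.5, 1.5−0.5) = -1.4289
Δθ = wrap(-1.4289 − 0.7854) = -2.2143; ω₁ = Δθ/dt₁ = -1.1071
distance = √((1.5−0.5)² + (-3.5−3.5)²) = 7.0711; v₂ = distance/dt₂ = 7.0711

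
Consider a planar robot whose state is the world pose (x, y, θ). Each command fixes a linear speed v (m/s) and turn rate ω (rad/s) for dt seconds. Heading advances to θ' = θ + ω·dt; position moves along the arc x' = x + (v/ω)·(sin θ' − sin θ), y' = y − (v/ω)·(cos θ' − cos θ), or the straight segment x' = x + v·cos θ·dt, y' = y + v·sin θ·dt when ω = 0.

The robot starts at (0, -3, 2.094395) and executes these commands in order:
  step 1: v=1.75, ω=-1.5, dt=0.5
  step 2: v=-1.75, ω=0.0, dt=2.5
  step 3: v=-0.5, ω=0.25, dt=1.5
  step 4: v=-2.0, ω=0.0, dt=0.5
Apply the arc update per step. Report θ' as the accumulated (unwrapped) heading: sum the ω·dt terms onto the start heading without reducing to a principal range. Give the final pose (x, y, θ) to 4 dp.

(-0.9895, -8.1522, 1.7194)

step 1: θ'=1.3444 (R=-1.1667) → pose (-0.1265, -2.1548, 1.3444)
step 2: θ'=1.3444 (straight) → pose (-1.1086, -6.4181, 1.3444)
step 3: θ'=1.7194 (R=-2.0000) → pose (-1.1376, -7.1632, 1.7194)
step 4: θ'=1.7194 (straight) → pose (-0.9895, -8.1522, 1.7194)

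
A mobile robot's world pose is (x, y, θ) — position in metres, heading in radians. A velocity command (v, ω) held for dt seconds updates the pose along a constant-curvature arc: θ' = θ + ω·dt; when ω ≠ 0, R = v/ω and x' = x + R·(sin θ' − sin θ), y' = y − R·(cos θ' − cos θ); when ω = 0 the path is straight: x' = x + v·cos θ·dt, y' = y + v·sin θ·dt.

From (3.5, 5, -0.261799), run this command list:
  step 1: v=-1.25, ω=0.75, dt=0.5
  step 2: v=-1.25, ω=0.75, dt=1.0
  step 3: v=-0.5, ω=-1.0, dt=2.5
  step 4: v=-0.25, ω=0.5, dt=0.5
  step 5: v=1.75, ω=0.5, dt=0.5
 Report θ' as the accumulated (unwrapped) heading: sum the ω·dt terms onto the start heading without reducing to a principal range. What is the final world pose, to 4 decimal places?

(1.1813, 4.1245, -1.1368)

step 1: θ'=0.1132 (R=-1.6667) → pose (2.8804, 5.0461, 0.1132)
step 2: θ'=0.8632 (R=-1.6667) → pose (1.8021, 4.4735, 0.8632)
step 3: θ'=-1.6368 (R=0.5000) → pose (0.9232, 4.8315, -1.6368)
step 4: θ'=-1.3868 (R=-0.5000) → pose (0.9159, 4.9559, -1.3868)
step 5: θ'=-1.1368 (R=3.5000) → pose (1.1813, 4.1245, -1.1368)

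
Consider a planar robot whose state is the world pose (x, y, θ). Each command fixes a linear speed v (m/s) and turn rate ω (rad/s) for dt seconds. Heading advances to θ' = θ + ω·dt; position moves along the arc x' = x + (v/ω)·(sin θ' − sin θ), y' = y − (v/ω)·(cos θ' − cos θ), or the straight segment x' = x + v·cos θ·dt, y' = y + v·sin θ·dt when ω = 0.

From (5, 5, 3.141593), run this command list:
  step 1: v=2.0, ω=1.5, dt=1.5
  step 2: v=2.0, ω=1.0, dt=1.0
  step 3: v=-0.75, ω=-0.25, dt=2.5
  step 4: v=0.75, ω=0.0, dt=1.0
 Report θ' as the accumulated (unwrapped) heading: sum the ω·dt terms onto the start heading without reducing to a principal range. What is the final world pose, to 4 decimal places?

step 1: θ'=5.3916 (R=1.3333) → pose (3.9626, 2.8291, 5.3916)
step 2: θ'=6.3916 (R=2.0000) → pose (5.7351, 2.0972, 6.3916)
step 3: θ'=5.7666 (R=3.0000) → pose (3.9288, 2.4711, 5.7666)
step 4: θ'=5.7666 (straight) → pose (4.5809, 2.1006, 5.7666)

(4.5809, 2.1006, 5.7666)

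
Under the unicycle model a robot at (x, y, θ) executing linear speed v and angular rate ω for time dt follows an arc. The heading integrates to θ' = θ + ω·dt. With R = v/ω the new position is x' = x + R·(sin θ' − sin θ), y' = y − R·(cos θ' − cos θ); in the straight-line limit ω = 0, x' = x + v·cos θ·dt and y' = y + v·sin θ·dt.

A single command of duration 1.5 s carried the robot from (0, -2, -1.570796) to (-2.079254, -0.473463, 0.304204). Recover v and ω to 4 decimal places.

Δθ = 0.304204 − -1.570796 = 1.875000
ω = Δθ/dt = 1.875000/1.5 = 1.2500
R = Δx/(sin θ' − sin θ) = -1.6000
v = R·ω = -1.6000·1.2500 = -2.0000

v = -2.0000, ω = 1.2500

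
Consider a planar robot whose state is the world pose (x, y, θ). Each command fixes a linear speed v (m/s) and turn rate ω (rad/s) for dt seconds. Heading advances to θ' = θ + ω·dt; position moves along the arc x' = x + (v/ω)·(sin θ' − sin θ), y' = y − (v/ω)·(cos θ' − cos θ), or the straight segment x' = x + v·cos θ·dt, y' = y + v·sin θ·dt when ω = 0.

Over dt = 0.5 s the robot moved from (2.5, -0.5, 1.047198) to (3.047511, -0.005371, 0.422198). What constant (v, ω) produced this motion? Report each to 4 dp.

Δθ = 0.422198 − 1.047198 = -0.625000
ω = Δθ/dt = -0.625000/0.5 = -1.2500
R = Δx/(sin θ' − sin θ) = -1.2000
v = R·ω = -1.2000·-1.2500 = 1.5000

v = 1.5000, ω = -1.2500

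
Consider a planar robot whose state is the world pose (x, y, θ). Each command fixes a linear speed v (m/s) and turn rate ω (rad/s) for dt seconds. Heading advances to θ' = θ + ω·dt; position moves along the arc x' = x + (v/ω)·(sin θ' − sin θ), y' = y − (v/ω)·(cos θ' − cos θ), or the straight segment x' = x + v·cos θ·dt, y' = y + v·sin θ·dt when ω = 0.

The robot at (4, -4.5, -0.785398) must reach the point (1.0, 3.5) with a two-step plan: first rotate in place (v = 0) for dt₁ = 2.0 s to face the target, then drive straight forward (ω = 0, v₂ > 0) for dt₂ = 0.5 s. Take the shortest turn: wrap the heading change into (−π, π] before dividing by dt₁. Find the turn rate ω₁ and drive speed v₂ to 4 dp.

ω₁ = 1.3575, v₂ = 17.0880

heading to target = atan2(3.5−-4.5, 1−4) = 1.9296
Δθ = wrap(1.9296 − -0.7854) = 2.7150; ω₁ = Δθ/dt₁ = 1.3575
distance = √((1−4)² + (3.5−-4.5)²) = 8.5440; v₂ = distance/dt₂ = 17.0880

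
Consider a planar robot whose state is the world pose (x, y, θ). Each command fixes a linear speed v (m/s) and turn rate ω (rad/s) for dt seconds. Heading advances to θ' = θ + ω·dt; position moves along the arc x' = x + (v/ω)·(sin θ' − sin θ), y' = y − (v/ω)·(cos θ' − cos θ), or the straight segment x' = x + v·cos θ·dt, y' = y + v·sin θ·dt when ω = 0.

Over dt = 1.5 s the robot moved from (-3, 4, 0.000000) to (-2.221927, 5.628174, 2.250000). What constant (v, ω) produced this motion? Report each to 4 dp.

Δθ = 2.250000 − 0.000000 = 2.250000
ω = Δθ/dt = 2.250000/1.5 = 1.5000
R = −Δy/(cos θ' − cos θ) = 1.0000
v = R·ω = 1.0000·1.5000 = 1.5000

v = 1.5000, ω = 1.5000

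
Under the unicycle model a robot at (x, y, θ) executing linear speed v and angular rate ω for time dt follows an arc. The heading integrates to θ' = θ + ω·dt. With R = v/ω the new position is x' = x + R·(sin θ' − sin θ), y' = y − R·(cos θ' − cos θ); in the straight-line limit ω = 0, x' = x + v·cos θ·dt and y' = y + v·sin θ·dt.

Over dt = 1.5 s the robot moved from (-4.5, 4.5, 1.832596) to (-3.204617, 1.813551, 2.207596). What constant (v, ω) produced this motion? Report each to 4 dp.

v = -2.0000, ω = 0.2500

Δθ = 2.207596 − 1.832596 = 0.375000
ω = Δθ/dt = 0.375000/1.5 = 0.2500
R = −Δy/(cos θ' − cos θ) = -8.0000
v = R·ω = -8.0000·0.2500 = -2.0000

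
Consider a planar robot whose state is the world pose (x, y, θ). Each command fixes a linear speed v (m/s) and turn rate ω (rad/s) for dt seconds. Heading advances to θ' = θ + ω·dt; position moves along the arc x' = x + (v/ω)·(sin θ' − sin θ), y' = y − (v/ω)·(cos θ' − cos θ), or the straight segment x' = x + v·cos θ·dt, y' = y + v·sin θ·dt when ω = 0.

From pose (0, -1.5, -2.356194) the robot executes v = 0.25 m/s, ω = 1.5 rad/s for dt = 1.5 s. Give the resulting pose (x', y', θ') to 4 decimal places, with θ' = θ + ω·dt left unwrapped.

θ' = -2.3562 + 1.5·1.5 = -0.1062
R = v/ω = 0.25/1.5 = 0.1667
x' = 0 + 0.1667·(sin -0.1062 − sin -2.3562) = 0.1002
y' = -1.5 − 0.1667·(cos -0.1062 − cos -2.3562) = -1.7836

(0.1002, -1.7836, -0.1062)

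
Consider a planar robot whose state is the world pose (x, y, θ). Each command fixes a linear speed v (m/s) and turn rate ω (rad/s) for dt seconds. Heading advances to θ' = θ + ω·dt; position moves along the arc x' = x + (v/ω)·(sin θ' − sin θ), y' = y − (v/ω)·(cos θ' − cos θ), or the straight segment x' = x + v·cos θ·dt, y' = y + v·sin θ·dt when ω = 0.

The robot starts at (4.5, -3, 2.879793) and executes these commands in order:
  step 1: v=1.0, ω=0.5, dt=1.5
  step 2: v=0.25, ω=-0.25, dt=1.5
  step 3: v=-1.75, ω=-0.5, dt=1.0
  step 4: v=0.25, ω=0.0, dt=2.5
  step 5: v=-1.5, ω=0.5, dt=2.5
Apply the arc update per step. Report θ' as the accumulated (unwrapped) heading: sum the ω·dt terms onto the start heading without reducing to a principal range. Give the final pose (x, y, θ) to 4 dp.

(7.2365, -2.4480, 4.0048)

step 1: θ'=3.6298 (R=2.0000) → pose (3.0443, -3.1655, 3.6298)
step 2: θ'=3.2548 (R=-1.0000) → pose (2.6882, -3.2759, 3.2548)
step 3: θ'=2.7548 (R=3.5000) → pose (4.4039, -3.5121, 2.7548)
step 4: θ'=2.7548 (straight) → pose (3.8250, -3.2763, 2.7548)
step 5: θ'=4.0048 (R=-3.0000) → pose (7.2365, -2.4480, 4.0048)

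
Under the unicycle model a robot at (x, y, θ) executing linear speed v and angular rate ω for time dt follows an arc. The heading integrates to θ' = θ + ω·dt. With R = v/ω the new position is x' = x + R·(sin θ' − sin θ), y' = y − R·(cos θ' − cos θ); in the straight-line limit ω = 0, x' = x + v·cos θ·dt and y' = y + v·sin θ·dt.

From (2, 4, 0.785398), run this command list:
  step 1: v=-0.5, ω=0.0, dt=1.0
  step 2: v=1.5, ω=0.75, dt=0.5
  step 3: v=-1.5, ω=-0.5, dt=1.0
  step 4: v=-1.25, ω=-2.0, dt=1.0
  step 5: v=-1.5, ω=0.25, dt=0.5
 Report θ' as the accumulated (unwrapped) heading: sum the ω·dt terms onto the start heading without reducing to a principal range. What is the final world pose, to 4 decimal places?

step 1: θ'=0.7854 (straight) → pose (1.6464, 3.6464, 0.7854)
step 2: θ'=1.1604 (R=2.0000) → pose (2.0662, 4.2627, 1.1604)
step 3: θ'=0.6604 (R=3.0000) → pose (1.1556, 3.0904, 0.6604)
step 4: θ'=-1.3396 (R=0.6250) → pose (0.1638, 3.4408, -1.3396)
step 5: θ'=-1.2146 (R=-6.0000) → pose (-0.0532, 4.1582, -1.2146)

(-0.0532, 4.1582, -1.2146)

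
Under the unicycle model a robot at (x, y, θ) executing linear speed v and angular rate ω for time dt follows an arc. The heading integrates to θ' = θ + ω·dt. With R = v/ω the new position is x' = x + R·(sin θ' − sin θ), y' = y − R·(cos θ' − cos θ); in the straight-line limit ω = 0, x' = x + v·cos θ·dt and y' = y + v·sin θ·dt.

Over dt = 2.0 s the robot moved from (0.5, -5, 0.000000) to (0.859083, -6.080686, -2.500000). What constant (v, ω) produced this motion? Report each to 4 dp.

Δθ = -2.500000 − 0.000000 = -2.500000
ω = Δθ/dt = -2.500000/2.0 = -1.2500
R = −Δy/(cos θ' − cos θ) = -0.6000
v = R·ω = -0.6000·-1.2500 = 0.7500

v = 0.7500, ω = -1.2500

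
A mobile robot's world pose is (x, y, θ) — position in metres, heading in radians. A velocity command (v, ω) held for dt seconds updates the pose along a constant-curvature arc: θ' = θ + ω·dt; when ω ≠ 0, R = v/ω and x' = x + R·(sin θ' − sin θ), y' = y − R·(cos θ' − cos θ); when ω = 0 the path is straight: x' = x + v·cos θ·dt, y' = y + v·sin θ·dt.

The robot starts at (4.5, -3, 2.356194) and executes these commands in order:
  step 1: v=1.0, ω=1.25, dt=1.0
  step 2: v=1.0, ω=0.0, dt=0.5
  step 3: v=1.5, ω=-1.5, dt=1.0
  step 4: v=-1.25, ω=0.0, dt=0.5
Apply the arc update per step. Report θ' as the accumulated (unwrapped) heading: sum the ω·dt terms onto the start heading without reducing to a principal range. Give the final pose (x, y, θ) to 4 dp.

step 1: θ'=3.6062 (R=0.8000) → pose (3.5759, -2.8505, 3.6062)
step 2: θ'=3.6062 (straight) → pose (3.1289, -3.0745, 3.6062)
step 3: θ'=2.1062 (R=-1.0000) → pose (1.8207, -2.6907, 2.1062)
step 4: θ'=2.1062 (straight) → pose (2.1396, -3.2282, 2.1062)

(2.1396, -3.2282, 2.1062)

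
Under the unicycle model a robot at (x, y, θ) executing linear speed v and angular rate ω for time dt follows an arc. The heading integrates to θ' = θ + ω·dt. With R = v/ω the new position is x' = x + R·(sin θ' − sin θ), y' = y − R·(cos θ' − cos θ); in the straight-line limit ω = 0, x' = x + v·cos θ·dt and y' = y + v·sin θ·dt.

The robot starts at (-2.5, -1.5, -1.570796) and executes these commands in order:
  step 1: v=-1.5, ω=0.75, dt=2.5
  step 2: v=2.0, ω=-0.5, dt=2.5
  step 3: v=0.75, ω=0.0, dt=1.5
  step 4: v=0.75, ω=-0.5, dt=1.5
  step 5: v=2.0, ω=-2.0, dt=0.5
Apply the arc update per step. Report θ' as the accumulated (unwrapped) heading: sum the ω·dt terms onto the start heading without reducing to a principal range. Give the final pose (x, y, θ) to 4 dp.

(-0.2880, -3.8224, -2.6958)

step 1: θ'=0.3042 (R=-2.0000) → pose (-5.0991, 0.4082, 0.3042)
step 2: θ'=-0.9458 (R=-4.0000) → pose (-0.6571, -1.0678, -0.9458)
step 3: θ'=-0.9458 (straight) → pose (0.0012, -1.9801, -0.9458)
step 4: θ'=-1.6958 (R=-1.5000) → pose (0.2730, -3.0448, -1.6958)
step 5: θ'=-2.6958 (R=-1.0000) → pose (-0.2880, -3.8224, -2.6958)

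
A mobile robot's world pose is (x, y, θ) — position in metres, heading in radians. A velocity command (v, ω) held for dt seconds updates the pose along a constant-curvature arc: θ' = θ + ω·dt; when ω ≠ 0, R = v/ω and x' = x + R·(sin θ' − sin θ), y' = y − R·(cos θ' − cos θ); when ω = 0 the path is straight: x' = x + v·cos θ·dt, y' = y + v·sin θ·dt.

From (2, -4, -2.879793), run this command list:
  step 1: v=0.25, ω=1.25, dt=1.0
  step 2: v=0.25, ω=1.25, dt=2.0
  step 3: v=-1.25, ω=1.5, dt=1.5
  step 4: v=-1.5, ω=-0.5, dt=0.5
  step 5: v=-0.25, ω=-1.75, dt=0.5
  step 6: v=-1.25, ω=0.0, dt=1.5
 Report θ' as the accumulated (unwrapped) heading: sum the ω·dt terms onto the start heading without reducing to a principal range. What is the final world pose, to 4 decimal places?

step 1: θ'=-1.6298 (R=0.2000) → pose (1.8521, -4.1814, -1.6298)
step 2: θ'=0.8702 (R=0.2000) → pose (2.2047, -4.3221, 0.8702)
step 3: θ'=3.1202 (R=-0.8333) → pose (2.8239, -5.6925, 3.1202)
step 4: θ'=2.8702 (R=3.0000) → pose (3.5639, -5.8016, 2.8702)
step 5: θ'=1.9952 (R=0.1429) → pose (3.6558, -5.8804, 1.9952)
step 6: θ'=1.9952 (straight) → pose (4.4279, -7.5891, 1.9952)

(4.4279, -7.5891, 1.9952)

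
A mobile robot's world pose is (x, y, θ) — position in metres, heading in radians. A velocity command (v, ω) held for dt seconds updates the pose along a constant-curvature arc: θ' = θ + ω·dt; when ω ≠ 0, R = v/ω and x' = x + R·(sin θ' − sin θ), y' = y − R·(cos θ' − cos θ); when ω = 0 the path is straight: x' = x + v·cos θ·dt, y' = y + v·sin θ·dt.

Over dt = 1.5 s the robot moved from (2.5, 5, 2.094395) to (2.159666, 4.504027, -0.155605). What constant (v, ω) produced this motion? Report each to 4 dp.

Δθ = -0.155605 − 2.094395 = -2.250000
ω = Δθ/dt = -2.250000/1.5 = -1.5000
R = −Δy/(cos θ' − cos θ) = 0.3333
v = R·ω = 0.3333·-1.5000 = -0.5000

v = -0.5000, ω = -1.5000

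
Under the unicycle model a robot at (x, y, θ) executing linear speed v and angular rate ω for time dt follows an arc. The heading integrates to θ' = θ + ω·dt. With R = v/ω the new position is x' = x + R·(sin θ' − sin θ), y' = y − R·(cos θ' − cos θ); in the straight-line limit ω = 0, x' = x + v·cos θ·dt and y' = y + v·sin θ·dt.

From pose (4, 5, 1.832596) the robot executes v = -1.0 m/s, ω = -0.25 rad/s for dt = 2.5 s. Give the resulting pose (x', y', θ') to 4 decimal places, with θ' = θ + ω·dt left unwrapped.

(3.8754, 2.5437, 1.2076)

θ' = 1.8326 + -0.25·2.5 = 1.2076
R = v/ω = -1.0/-0.25 = 4.0000
x' = 4 + 4.0000·(sin 1.2076 − sin 1.8326) = 3.8754
y' = 5 − 4.0000·(cos 1.2076 − cos 1.8326) = 2.5437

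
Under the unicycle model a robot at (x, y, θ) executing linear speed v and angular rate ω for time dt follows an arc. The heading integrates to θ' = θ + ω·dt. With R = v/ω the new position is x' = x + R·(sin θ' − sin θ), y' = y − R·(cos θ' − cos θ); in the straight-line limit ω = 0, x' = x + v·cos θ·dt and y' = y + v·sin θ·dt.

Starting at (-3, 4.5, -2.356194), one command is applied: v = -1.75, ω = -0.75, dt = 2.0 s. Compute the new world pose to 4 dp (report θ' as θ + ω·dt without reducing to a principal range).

θ' = -2.3562 + -0.75·2.0 = -3.8562
R = v/ω = -1.75/-0.75 = 2.3333
x' = -3 + 2.3333·(sin -3.8562 − sin -2.3562) = 0.1790
y' = 4.5 − 2.3333·(cos -3.8562 − cos -2.3562) = 4.6126

(0.1790, 4.6126, -3.8562)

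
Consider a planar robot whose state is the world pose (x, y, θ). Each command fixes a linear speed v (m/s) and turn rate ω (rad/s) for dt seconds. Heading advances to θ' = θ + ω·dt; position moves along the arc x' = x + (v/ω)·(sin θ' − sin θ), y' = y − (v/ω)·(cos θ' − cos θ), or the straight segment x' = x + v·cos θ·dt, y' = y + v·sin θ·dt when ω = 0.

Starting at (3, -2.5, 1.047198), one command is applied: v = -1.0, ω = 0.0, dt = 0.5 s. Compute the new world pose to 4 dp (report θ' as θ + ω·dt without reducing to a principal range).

θ' = 1.0472 + 0.0·0.5 = 1.0472
ω = 0 → straight: x' = 3 + -1.0·cos(1.0472)·0.5 = 2.7500
y' = -2.5 + -1.0·sin(1.0472)·0.5 = -2.9330

(2.7500, -2.9330, 1.0472)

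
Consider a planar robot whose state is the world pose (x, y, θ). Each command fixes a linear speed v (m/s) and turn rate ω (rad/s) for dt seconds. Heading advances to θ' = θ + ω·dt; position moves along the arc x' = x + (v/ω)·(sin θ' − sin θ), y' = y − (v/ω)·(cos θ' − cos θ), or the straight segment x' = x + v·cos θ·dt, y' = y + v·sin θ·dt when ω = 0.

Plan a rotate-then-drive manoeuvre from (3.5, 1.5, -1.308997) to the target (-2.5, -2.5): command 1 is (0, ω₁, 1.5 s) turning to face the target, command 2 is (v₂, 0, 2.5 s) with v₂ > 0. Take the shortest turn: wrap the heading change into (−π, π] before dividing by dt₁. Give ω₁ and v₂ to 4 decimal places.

ω₁ = -0.8297, v₂ = 2.8844

heading to target = atan2(-2.5−1.5, -2.5−3.5) = -2.5536
Δθ = wrap(-2.5536 − -1.3090) = -1.2446; ω₁ = Δθ/dt₁ = -0.8297
distance = √((-2.5−3.5)² + (-2.5−1.5)²) = 7.2111; v₂ = distance/dt₂ = 2.8844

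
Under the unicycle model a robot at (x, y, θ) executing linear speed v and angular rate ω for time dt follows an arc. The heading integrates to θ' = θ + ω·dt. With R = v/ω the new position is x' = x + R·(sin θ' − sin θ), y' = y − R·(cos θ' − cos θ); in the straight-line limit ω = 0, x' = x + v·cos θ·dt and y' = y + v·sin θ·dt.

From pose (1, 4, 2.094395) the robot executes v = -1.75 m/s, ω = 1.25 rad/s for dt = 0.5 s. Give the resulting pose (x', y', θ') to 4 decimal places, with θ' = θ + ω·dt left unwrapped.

θ' = 2.0944 + 1.25·0.5 = 2.7194
R = v/ω = -1.75/1.25 = -1.4000
x' = 1 + -1.4000·(sin 2.7194 − sin 2.0944) = 1.6388
y' = 4 − -1.4000·(cos 2.7194 − cos 2.0944) = 3.4229

(1.6388, 3.4229, 2.7194)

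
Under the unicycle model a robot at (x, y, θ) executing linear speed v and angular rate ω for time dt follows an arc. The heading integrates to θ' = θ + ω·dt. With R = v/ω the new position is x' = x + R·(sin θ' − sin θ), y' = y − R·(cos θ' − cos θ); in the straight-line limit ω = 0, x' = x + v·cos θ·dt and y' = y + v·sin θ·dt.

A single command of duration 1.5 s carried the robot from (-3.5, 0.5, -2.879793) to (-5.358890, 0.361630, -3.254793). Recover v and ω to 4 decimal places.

Δθ = -3.254793 − -2.879793 = -0.375000
ω = Δθ/dt = -0.375000/1.5 = -0.2500
R = Δx/(sin θ' − sin θ) = -5.0000
v = R·ω = -5.0000·-0.2500 = 1.2500

v = 1.2500, ω = -0.2500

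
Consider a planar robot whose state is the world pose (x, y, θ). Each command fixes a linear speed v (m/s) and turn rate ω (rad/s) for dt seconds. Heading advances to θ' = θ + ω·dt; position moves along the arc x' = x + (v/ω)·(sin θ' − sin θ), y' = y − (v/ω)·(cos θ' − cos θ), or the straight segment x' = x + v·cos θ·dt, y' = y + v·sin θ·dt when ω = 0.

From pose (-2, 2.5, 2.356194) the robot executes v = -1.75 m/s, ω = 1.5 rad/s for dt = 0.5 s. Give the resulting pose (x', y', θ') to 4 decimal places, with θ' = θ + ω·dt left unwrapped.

(-1.2163, 2.1590, 3.1062)

θ' = 2.3562 + 1.5·0.5 = 3.1062
R = v/ω = -1.75/1.5 = -1.1667
x' = -2 + -1.1667·(sin 3.1062 − sin 2.3562) = -1.2163
y' = 2.5 − -1.1667·(cos 3.1062 − cos 2.3562) = 2.1590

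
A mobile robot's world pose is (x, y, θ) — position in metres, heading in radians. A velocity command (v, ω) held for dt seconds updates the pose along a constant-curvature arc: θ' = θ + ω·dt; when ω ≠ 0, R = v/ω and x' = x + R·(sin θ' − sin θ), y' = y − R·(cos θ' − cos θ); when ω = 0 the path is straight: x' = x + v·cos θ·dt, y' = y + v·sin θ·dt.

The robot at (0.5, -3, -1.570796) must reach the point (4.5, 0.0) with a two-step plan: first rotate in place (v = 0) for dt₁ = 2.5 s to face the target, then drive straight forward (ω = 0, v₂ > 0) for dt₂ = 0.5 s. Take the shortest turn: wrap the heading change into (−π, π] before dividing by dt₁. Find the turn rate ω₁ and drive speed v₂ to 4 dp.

ω₁ = 0.8857, v₂ = 10.0000

heading to target = atan2(0−-3, 4.5−0.5) = 0.6435
Δθ = wrap(0.6435 − -1.5708) = 2.2143; ω₁ = Δθ/dt₁ = 0.8857
distance = √((4.5−0.5)² + (0−-3)²) = 5.0000; v₂ = distance/dt₂ = 10.0000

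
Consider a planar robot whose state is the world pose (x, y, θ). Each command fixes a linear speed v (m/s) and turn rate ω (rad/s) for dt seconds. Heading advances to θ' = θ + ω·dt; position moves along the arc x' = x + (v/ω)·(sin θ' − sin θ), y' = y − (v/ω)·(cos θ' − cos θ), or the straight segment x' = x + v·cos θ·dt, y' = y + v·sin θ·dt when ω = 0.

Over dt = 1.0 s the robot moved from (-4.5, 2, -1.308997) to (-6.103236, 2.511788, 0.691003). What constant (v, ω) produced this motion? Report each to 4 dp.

v = -2.0000, ω = 2.0000

Δθ = 0.691003 − -1.308997 = 2.000000
ω = Δθ/dt = 2.000000/1.0 = 2.0000
R = Δx/(sin θ' − sin θ) = -1.0000
v = R·ω = -1.0000·2.0000 = -2.0000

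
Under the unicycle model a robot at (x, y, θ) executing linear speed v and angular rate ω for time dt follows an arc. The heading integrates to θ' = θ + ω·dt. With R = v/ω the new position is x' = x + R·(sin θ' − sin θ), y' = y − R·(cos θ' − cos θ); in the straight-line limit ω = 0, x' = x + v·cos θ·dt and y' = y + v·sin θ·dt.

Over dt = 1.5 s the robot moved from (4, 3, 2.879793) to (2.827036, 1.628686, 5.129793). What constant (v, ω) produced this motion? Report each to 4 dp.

v = 1.5000, ω = 1.5000

Δθ = 5.129793 − 2.879793 = 2.250000
ω = Δθ/dt = 2.250000/1.5 = 1.5000
R = −Δy/(cos θ' − cos θ) = 1.0000
v = R·ω = 1.0000·1.5000 = 1.5000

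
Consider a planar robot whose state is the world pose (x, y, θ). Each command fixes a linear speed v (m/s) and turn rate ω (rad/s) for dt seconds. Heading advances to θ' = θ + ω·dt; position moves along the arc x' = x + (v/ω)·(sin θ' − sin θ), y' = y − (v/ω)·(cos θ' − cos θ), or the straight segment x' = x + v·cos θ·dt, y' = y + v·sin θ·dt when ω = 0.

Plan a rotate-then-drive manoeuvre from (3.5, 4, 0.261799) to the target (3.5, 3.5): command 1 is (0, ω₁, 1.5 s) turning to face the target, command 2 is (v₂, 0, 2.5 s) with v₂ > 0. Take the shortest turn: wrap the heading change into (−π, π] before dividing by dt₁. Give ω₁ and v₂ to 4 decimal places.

heading to target = atan2(3.5−4, 3.5−3.5) = -1.5708
Δθ = wrap(-1.5708 − 0.2618) = -1.8326; ω₁ = Δθ/dt₁ = -1.2217
distance = √((3.5−3.5)² + (3.5−4)²) = 0.5000; v₂ = distance/dt₂ = 0.2000

ω₁ = -1.2217, v₂ = 0.2000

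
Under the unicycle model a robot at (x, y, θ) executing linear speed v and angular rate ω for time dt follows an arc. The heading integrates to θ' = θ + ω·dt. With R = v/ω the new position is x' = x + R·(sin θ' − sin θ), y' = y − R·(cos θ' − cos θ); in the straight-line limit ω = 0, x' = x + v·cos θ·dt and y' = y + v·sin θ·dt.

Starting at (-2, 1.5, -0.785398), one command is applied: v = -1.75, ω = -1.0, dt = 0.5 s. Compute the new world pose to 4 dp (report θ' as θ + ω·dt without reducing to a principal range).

(-2.4418, 2.2447, -1.2854)

θ' = -0.7854 + -1.0·0.5 = -1.2854
R = v/ω = -1.75/-1.0 = 1.7500
x' = -2 + 1.7500·(sin -1.2854 − sin -0.7854) = -2.4418
y' = 1.5 − 1.7500·(cos -1.2854 − cos -0.7854) = 2.2447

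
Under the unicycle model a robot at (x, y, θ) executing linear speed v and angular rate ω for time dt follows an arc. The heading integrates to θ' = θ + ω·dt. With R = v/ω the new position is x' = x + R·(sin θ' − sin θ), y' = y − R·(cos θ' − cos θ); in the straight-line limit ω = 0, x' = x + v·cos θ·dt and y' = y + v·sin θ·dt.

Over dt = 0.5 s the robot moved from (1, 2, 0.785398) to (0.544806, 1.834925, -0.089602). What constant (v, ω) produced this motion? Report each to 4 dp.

v = -1.0000, ω = -1.7500

Δθ = -0.089602 − 0.785398 = -0.875000
ω = Δθ/dt = -0.875000/0.5 = -1.7500
R = Δx/(sin θ' − sin θ) = 0.5714
v = R·ω = 0.5714·-1.7500 = -1.0000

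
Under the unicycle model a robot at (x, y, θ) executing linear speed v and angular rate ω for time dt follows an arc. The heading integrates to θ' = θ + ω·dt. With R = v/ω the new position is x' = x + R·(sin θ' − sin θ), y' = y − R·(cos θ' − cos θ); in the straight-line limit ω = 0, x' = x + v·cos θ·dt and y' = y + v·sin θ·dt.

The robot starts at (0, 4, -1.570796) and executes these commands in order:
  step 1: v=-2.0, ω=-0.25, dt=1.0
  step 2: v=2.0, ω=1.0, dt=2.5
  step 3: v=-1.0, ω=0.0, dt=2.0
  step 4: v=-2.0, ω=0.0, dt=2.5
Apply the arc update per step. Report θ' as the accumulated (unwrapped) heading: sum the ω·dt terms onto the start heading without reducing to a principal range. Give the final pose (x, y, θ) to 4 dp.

(-2.0036, -0.4689, 0.6792)

step 1: θ'=-1.8208 (R=8.0000) → pose (0.2487, 5.9792, -1.8208)
step 2: θ'=0.6792 (R=2.0000) → pose (3.4429, 3.9283, 0.6792)
step 3: θ'=0.6792 (straight) → pose (1.8867, 2.6719, 0.6792)
step 4: θ'=0.6792 (straight) → pose (-2.0036, -0.4689, 0.6792)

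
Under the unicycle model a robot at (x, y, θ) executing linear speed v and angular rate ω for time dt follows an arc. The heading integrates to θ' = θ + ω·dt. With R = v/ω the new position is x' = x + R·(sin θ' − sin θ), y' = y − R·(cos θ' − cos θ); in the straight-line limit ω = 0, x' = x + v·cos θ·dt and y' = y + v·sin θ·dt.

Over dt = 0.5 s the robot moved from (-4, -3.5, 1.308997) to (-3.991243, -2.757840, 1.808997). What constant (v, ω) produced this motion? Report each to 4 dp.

Δθ = 1.808997 − 1.308997 = 0.500000
ω = Δθ/dt = 0.500000/0.5 = 1.0000
R = −Δy/(cos θ' − cos θ) = 1.5000
v = R·ω = 1.5000·1.0000 = 1.5000

v = 1.5000, ω = 1.0000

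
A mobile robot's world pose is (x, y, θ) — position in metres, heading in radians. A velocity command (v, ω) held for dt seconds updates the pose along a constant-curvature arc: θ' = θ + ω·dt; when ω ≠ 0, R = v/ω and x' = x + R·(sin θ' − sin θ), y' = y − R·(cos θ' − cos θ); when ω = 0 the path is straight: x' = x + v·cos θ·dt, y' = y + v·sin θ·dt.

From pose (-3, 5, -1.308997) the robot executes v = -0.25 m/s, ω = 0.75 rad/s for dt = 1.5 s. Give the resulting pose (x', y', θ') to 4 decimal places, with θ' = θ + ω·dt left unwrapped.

(-3.2610, 5.2414, -0.1840)

θ' = -1.3090 + 0.75·1.5 = -0.1840
R = v/ω = -0.25/0.75 = -0.3333
x' = -3 + -0.3333·(sin -0.1840 − sin -1.3090) = -3.2610
y' = 5 − -0.3333·(cos -0.1840 − cos -1.3090) = 5.2414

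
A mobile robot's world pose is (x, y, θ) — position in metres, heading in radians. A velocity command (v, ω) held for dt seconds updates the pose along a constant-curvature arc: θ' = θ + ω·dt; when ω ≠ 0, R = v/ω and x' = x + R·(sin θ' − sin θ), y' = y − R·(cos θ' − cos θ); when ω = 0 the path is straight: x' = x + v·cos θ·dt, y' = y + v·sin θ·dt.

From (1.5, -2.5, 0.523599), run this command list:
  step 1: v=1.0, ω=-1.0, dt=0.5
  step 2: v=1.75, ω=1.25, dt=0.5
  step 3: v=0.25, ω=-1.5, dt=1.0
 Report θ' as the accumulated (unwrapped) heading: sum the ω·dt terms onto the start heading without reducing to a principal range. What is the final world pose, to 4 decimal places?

step 1: θ'=0.0236 (R=-1.0000) → pose (1.9764, -2.3663, 0.0236)
step 2: θ'=0.6486 (R=1.4000) → pose (2.7891, -2.0824, 0.6486)
step 3: θ'=-0.8514 (R=-0.1667) → pose (3.0151, -2.1054, -0.8514)

(3.0151, -2.1054, -0.8514)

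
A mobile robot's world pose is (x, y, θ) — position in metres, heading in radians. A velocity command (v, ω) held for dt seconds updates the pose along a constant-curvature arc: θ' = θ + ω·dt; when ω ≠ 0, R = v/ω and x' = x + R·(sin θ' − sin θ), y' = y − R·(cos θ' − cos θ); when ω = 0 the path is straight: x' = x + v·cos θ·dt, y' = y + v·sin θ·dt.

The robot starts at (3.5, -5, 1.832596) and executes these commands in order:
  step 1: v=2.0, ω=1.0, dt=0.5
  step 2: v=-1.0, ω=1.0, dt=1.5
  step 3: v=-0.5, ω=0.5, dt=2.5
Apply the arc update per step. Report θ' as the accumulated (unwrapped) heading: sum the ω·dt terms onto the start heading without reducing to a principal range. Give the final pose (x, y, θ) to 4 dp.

(4.6712, -3.0852, 5.0826)

step 1: θ'=2.3326 (R=2.0000) → pose (3.0153, -4.1372, 2.3326)
step 2: θ'=3.8326 (R=-1.0000) → pose (4.3762, -4.2176, 3.8326)
step 3: θ'=5.0826 (R=-1.0000) → pose (4.6712, -3.0852, 5.0826)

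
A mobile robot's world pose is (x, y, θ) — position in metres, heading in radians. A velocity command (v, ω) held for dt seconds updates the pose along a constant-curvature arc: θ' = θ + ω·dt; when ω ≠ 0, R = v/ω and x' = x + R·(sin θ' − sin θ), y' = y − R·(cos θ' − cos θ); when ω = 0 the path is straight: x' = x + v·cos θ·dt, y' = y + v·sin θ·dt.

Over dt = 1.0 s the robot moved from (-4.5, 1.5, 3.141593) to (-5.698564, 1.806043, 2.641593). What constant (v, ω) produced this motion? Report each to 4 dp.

v = 1.2500, ω = -0.5000

Δθ = 2.641593 − 3.141593 = -0.500000
ω = Δθ/dt = -0.500000/1.0 = -0.5000
R = Δx/(sin θ' − sin θ) = -2.5000
v = R·ω = -2.5000·-0.5000 = 1.2500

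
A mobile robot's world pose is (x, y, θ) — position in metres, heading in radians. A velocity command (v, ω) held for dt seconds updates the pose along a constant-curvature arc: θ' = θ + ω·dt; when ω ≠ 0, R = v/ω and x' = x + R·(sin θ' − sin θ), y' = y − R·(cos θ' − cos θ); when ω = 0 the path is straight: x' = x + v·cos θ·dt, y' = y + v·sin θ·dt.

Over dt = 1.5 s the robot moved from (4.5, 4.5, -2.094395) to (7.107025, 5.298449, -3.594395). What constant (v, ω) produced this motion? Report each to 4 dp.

Δθ = -3.594395 − -2.094395 = -1.500000
ω = Δθ/dt = -1.500000/1.5 = -1.0000
R = Δx/(sin θ' − sin θ) = 2.0000
v = R·ω = 2.0000·-1.0000 = -2.0000

v = -2.0000, ω = -1.0000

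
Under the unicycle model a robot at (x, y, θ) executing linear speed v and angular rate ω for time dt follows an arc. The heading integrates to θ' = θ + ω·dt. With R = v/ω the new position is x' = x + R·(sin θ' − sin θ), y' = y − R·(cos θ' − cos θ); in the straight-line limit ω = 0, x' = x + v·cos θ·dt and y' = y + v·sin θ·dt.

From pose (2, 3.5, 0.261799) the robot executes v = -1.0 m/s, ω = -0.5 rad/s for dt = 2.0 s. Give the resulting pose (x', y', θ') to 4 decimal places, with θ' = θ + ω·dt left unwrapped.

(0.1364, 3.9525, -0.7382)

θ' = 0.2618 + -0.5·2.0 = -0.7382
R = v/ω = -1.0/-0.5 = 2.0000
x' = 2 + 2.0000·(sin -0.7382 − sin 0.2618) = 0.1364
y' = 3.5 − 2.0000·(cos -0.7382 − cos 0.2618) = 3.9525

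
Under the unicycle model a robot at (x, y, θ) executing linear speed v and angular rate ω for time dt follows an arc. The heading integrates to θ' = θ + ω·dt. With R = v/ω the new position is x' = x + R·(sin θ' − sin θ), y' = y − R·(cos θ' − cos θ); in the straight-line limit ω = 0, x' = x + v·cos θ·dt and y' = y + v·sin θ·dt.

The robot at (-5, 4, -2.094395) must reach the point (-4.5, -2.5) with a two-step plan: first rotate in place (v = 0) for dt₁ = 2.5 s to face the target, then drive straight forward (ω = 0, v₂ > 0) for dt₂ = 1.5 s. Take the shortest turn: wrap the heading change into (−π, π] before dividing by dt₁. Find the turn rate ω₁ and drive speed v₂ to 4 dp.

ω₁ = 0.2401, v₂ = 4.3461

heading to target = atan2(-2.5−4, -4.5−-5) = -1.4940
Δθ = wrap(-1.4940 − -2.0944) = 0.6004; ω₁ = Δθ/dt₁ = 0.2401
distance = √((-4.5−-5)² + (-2.5−4)²) = 6.5192; v₂ = distance/dt₂ = 4.3461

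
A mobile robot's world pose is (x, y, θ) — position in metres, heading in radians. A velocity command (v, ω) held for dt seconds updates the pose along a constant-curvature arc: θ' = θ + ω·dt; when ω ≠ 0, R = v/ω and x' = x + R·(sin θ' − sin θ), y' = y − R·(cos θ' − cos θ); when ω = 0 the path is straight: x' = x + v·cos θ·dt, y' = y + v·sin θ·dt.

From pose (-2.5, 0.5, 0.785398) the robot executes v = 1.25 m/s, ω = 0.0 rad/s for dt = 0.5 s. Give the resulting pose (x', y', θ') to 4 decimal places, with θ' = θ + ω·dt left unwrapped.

(-2.0581, 0.9419, 0.7854)

θ' = 0.7854 + 0.0·0.5 = 0.7854
ω = 0 → straight: x' = -2.5 + 1.25·cos(0.7854)·0.5 = -2.0581
y' = 0.5 + 1.25·sin(0.7854)·0.5 = 0.9419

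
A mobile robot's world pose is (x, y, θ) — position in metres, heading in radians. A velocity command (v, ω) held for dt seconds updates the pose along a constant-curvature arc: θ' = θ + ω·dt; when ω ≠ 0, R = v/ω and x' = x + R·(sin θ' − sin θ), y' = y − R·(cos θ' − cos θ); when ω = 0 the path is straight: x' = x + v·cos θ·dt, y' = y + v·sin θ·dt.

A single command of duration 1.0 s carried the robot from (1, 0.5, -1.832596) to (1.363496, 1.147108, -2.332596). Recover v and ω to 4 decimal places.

Δθ = -2.332596 − -1.832596 = -0.500000
ω = Δθ/dt = -0.500000/1.0 = -0.5000
R = −Δy/(cos θ' − cos θ) = 1.5000
v = R·ω = 1.5000·-0.5000 = -0.7500

v = -0.7500, ω = -0.5000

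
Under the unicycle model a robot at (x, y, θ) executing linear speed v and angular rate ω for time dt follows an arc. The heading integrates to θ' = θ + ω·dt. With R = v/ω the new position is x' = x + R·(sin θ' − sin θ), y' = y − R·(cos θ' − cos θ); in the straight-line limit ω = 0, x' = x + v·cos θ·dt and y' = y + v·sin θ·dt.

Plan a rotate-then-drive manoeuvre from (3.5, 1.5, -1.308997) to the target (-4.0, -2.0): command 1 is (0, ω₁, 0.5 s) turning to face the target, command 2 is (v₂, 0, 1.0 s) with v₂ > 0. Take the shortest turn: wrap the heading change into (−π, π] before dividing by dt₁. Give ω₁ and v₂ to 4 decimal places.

heading to target = atan2(-2−1.5, -4−3.5) = -2.7050
Δθ = wrap(-2.7050 − -1.3090) = -1.3960; ω₁ = Δθ/dt₁ = -2.7919
distance = √((-4−3.5)² + (-2−1.5)²) = 8.2765; v₂ = distance/dt₂ = 8.2765

ω₁ = -2.7919, v₂ = 8.2765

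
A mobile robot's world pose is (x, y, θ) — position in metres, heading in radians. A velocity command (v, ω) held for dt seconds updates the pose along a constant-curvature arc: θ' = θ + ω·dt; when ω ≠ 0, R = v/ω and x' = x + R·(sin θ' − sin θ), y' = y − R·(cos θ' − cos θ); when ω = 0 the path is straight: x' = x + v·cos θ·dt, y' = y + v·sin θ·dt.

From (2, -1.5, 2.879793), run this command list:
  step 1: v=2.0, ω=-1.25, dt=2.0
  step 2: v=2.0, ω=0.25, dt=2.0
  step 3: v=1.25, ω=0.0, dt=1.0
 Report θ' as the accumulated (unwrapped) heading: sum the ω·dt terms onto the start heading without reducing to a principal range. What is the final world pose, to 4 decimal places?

step 1: θ'=0.3798 (R=-1.6000) → pose (1.8209, 1.5315, 0.3798)
step 2: θ'=0.8798 (R=8.0000) → pose (5.0200, 3.8629, 0.8798)
step 3: θ'=0.8798 (straight) → pose (5.8166, 4.8262, 0.8798)

(5.8166, 4.8262, 0.8798)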